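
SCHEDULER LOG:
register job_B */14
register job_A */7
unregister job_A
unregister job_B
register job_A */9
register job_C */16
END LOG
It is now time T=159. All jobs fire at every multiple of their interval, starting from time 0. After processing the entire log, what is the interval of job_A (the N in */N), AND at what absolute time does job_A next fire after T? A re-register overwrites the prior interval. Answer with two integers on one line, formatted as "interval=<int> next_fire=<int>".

Answer: interval=9 next_fire=162

Derivation:
Op 1: register job_B */14 -> active={job_B:*/14}
Op 2: register job_A */7 -> active={job_A:*/7, job_B:*/14}
Op 3: unregister job_A -> active={job_B:*/14}
Op 4: unregister job_B -> active={}
Op 5: register job_A */9 -> active={job_A:*/9}
Op 6: register job_C */16 -> active={job_A:*/9, job_C:*/16}
Final interval of job_A = 9
Next fire of job_A after T=159: (159//9+1)*9 = 162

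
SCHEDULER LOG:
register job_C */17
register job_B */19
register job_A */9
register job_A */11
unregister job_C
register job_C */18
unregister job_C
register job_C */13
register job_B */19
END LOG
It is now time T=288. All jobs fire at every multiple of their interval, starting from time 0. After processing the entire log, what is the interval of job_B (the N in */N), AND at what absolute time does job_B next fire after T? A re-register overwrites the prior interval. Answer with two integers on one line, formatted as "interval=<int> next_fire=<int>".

Op 1: register job_C */17 -> active={job_C:*/17}
Op 2: register job_B */19 -> active={job_B:*/19, job_C:*/17}
Op 3: register job_A */9 -> active={job_A:*/9, job_B:*/19, job_C:*/17}
Op 4: register job_A */11 -> active={job_A:*/11, job_B:*/19, job_C:*/17}
Op 5: unregister job_C -> active={job_A:*/11, job_B:*/19}
Op 6: register job_C */18 -> active={job_A:*/11, job_B:*/19, job_C:*/18}
Op 7: unregister job_C -> active={job_A:*/11, job_B:*/19}
Op 8: register job_C */13 -> active={job_A:*/11, job_B:*/19, job_C:*/13}
Op 9: register job_B */19 -> active={job_A:*/11, job_B:*/19, job_C:*/13}
Final interval of job_B = 19
Next fire of job_B after T=288: (288//19+1)*19 = 304

Answer: interval=19 next_fire=304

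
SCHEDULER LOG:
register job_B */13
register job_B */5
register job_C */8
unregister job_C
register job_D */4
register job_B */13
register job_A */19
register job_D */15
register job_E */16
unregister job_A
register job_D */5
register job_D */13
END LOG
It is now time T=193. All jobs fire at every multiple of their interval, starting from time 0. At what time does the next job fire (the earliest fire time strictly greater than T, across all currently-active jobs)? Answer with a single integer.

Op 1: register job_B */13 -> active={job_B:*/13}
Op 2: register job_B */5 -> active={job_B:*/5}
Op 3: register job_C */8 -> active={job_B:*/5, job_C:*/8}
Op 4: unregister job_C -> active={job_B:*/5}
Op 5: register job_D */4 -> active={job_B:*/5, job_D:*/4}
Op 6: register job_B */13 -> active={job_B:*/13, job_D:*/4}
Op 7: register job_A */19 -> active={job_A:*/19, job_B:*/13, job_D:*/4}
Op 8: register job_D */15 -> active={job_A:*/19, job_B:*/13, job_D:*/15}
Op 9: register job_E */16 -> active={job_A:*/19, job_B:*/13, job_D:*/15, job_E:*/16}
Op 10: unregister job_A -> active={job_B:*/13, job_D:*/15, job_E:*/16}
Op 11: register job_D */5 -> active={job_B:*/13, job_D:*/5, job_E:*/16}
Op 12: register job_D */13 -> active={job_B:*/13, job_D:*/13, job_E:*/16}
  job_B: interval 13, next fire after T=193 is 195
  job_D: interval 13, next fire after T=193 is 195
  job_E: interval 16, next fire after T=193 is 208
Earliest fire time = 195 (job job_B)

Answer: 195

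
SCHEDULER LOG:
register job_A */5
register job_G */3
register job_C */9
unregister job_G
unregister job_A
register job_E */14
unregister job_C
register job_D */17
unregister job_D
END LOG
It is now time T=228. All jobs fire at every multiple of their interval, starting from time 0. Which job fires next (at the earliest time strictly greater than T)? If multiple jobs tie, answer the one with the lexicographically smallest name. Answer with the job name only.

Answer: job_E

Derivation:
Op 1: register job_A */5 -> active={job_A:*/5}
Op 2: register job_G */3 -> active={job_A:*/5, job_G:*/3}
Op 3: register job_C */9 -> active={job_A:*/5, job_C:*/9, job_G:*/3}
Op 4: unregister job_G -> active={job_A:*/5, job_C:*/9}
Op 5: unregister job_A -> active={job_C:*/9}
Op 6: register job_E */14 -> active={job_C:*/9, job_E:*/14}
Op 7: unregister job_C -> active={job_E:*/14}
Op 8: register job_D */17 -> active={job_D:*/17, job_E:*/14}
Op 9: unregister job_D -> active={job_E:*/14}
  job_E: interval 14, next fire after T=228 is 238
Earliest = 238, winner (lex tiebreak) = job_E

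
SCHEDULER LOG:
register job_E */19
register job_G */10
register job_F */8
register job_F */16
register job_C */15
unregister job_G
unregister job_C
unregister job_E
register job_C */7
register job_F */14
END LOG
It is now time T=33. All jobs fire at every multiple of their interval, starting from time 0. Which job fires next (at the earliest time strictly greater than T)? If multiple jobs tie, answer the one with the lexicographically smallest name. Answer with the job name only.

Op 1: register job_E */19 -> active={job_E:*/19}
Op 2: register job_G */10 -> active={job_E:*/19, job_G:*/10}
Op 3: register job_F */8 -> active={job_E:*/19, job_F:*/8, job_G:*/10}
Op 4: register job_F */16 -> active={job_E:*/19, job_F:*/16, job_G:*/10}
Op 5: register job_C */15 -> active={job_C:*/15, job_E:*/19, job_F:*/16, job_G:*/10}
Op 6: unregister job_G -> active={job_C:*/15, job_E:*/19, job_F:*/16}
Op 7: unregister job_C -> active={job_E:*/19, job_F:*/16}
Op 8: unregister job_E -> active={job_F:*/16}
Op 9: register job_C */7 -> active={job_C:*/7, job_F:*/16}
Op 10: register job_F */14 -> active={job_C:*/7, job_F:*/14}
  job_C: interval 7, next fire after T=33 is 35
  job_F: interval 14, next fire after T=33 is 42
Earliest = 35, winner (lex tiebreak) = job_C

Answer: job_C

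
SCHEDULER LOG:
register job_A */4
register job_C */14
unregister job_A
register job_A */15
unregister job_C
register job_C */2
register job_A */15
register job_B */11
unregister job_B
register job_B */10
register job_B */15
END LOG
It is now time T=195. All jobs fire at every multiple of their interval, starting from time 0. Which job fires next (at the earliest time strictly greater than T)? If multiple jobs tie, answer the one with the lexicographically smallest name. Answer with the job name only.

Answer: job_C

Derivation:
Op 1: register job_A */4 -> active={job_A:*/4}
Op 2: register job_C */14 -> active={job_A:*/4, job_C:*/14}
Op 3: unregister job_A -> active={job_C:*/14}
Op 4: register job_A */15 -> active={job_A:*/15, job_C:*/14}
Op 5: unregister job_C -> active={job_A:*/15}
Op 6: register job_C */2 -> active={job_A:*/15, job_C:*/2}
Op 7: register job_A */15 -> active={job_A:*/15, job_C:*/2}
Op 8: register job_B */11 -> active={job_A:*/15, job_B:*/11, job_C:*/2}
Op 9: unregister job_B -> active={job_A:*/15, job_C:*/2}
Op 10: register job_B */10 -> active={job_A:*/15, job_B:*/10, job_C:*/2}
Op 11: register job_B */15 -> active={job_A:*/15, job_B:*/15, job_C:*/2}
  job_A: interval 15, next fire after T=195 is 210
  job_B: interval 15, next fire after T=195 is 210
  job_C: interval 2, next fire after T=195 is 196
Earliest = 196, winner (lex tiebreak) = job_C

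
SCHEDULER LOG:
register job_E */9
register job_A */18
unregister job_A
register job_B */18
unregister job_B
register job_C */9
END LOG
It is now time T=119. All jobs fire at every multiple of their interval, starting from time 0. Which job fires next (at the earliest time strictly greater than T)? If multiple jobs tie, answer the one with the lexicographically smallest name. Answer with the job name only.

Answer: job_C

Derivation:
Op 1: register job_E */9 -> active={job_E:*/9}
Op 2: register job_A */18 -> active={job_A:*/18, job_E:*/9}
Op 3: unregister job_A -> active={job_E:*/9}
Op 4: register job_B */18 -> active={job_B:*/18, job_E:*/9}
Op 5: unregister job_B -> active={job_E:*/9}
Op 6: register job_C */9 -> active={job_C:*/9, job_E:*/9}
  job_C: interval 9, next fire after T=119 is 126
  job_E: interval 9, next fire after T=119 is 126
Earliest = 126, winner (lex tiebreak) = job_C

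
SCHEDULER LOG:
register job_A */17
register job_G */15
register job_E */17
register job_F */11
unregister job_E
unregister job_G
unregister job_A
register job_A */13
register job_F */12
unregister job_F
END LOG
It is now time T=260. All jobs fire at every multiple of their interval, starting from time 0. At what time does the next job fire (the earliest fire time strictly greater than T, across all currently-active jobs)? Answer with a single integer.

Answer: 273

Derivation:
Op 1: register job_A */17 -> active={job_A:*/17}
Op 2: register job_G */15 -> active={job_A:*/17, job_G:*/15}
Op 3: register job_E */17 -> active={job_A:*/17, job_E:*/17, job_G:*/15}
Op 4: register job_F */11 -> active={job_A:*/17, job_E:*/17, job_F:*/11, job_G:*/15}
Op 5: unregister job_E -> active={job_A:*/17, job_F:*/11, job_G:*/15}
Op 6: unregister job_G -> active={job_A:*/17, job_F:*/11}
Op 7: unregister job_A -> active={job_F:*/11}
Op 8: register job_A */13 -> active={job_A:*/13, job_F:*/11}
Op 9: register job_F */12 -> active={job_A:*/13, job_F:*/12}
Op 10: unregister job_F -> active={job_A:*/13}
  job_A: interval 13, next fire after T=260 is 273
Earliest fire time = 273 (job job_A)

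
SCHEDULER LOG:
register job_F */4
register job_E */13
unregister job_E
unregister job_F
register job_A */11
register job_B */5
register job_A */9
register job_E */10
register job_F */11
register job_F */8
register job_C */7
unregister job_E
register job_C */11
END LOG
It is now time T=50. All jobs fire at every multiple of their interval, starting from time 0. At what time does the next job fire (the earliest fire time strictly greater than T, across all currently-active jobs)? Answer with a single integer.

Answer: 54

Derivation:
Op 1: register job_F */4 -> active={job_F:*/4}
Op 2: register job_E */13 -> active={job_E:*/13, job_F:*/4}
Op 3: unregister job_E -> active={job_F:*/4}
Op 4: unregister job_F -> active={}
Op 5: register job_A */11 -> active={job_A:*/11}
Op 6: register job_B */5 -> active={job_A:*/11, job_B:*/5}
Op 7: register job_A */9 -> active={job_A:*/9, job_B:*/5}
Op 8: register job_E */10 -> active={job_A:*/9, job_B:*/5, job_E:*/10}
Op 9: register job_F */11 -> active={job_A:*/9, job_B:*/5, job_E:*/10, job_F:*/11}
Op 10: register job_F */8 -> active={job_A:*/9, job_B:*/5, job_E:*/10, job_F:*/8}
Op 11: register job_C */7 -> active={job_A:*/9, job_B:*/5, job_C:*/7, job_E:*/10, job_F:*/8}
Op 12: unregister job_E -> active={job_A:*/9, job_B:*/5, job_C:*/7, job_F:*/8}
Op 13: register job_C */11 -> active={job_A:*/9, job_B:*/5, job_C:*/11, job_F:*/8}
  job_A: interval 9, next fire after T=50 is 54
  job_B: interval 5, next fire after T=50 is 55
  job_C: interval 11, next fire after T=50 is 55
  job_F: interval 8, next fire after T=50 is 56
Earliest fire time = 54 (job job_A)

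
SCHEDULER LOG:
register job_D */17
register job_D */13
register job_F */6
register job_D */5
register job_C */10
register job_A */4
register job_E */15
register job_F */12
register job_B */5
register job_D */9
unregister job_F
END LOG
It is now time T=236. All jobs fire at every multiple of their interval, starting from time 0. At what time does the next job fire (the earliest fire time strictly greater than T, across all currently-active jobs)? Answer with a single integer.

Answer: 240

Derivation:
Op 1: register job_D */17 -> active={job_D:*/17}
Op 2: register job_D */13 -> active={job_D:*/13}
Op 3: register job_F */6 -> active={job_D:*/13, job_F:*/6}
Op 4: register job_D */5 -> active={job_D:*/5, job_F:*/6}
Op 5: register job_C */10 -> active={job_C:*/10, job_D:*/5, job_F:*/6}
Op 6: register job_A */4 -> active={job_A:*/4, job_C:*/10, job_D:*/5, job_F:*/6}
Op 7: register job_E */15 -> active={job_A:*/4, job_C:*/10, job_D:*/5, job_E:*/15, job_F:*/6}
Op 8: register job_F */12 -> active={job_A:*/4, job_C:*/10, job_D:*/5, job_E:*/15, job_F:*/12}
Op 9: register job_B */5 -> active={job_A:*/4, job_B:*/5, job_C:*/10, job_D:*/5, job_E:*/15, job_F:*/12}
Op 10: register job_D */9 -> active={job_A:*/4, job_B:*/5, job_C:*/10, job_D:*/9, job_E:*/15, job_F:*/12}
Op 11: unregister job_F -> active={job_A:*/4, job_B:*/5, job_C:*/10, job_D:*/9, job_E:*/15}
  job_A: interval 4, next fire after T=236 is 240
  job_B: interval 5, next fire after T=236 is 240
  job_C: interval 10, next fire after T=236 is 240
  job_D: interval 9, next fire after T=236 is 243
  job_E: interval 15, next fire after T=236 is 240
Earliest fire time = 240 (job job_A)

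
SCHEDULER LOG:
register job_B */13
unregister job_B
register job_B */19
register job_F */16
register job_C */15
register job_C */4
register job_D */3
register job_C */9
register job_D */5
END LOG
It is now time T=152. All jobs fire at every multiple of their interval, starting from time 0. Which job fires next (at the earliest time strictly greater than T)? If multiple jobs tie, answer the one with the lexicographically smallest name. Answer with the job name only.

Answer: job_C

Derivation:
Op 1: register job_B */13 -> active={job_B:*/13}
Op 2: unregister job_B -> active={}
Op 3: register job_B */19 -> active={job_B:*/19}
Op 4: register job_F */16 -> active={job_B:*/19, job_F:*/16}
Op 5: register job_C */15 -> active={job_B:*/19, job_C:*/15, job_F:*/16}
Op 6: register job_C */4 -> active={job_B:*/19, job_C:*/4, job_F:*/16}
Op 7: register job_D */3 -> active={job_B:*/19, job_C:*/4, job_D:*/3, job_F:*/16}
Op 8: register job_C */9 -> active={job_B:*/19, job_C:*/9, job_D:*/3, job_F:*/16}
Op 9: register job_D */5 -> active={job_B:*/19, job_C:*/9, job_D:*/5, job_F:*/16}
  job_B: interval 19, next fire after T=152 is 171
  job_C: interval 9, next fire after T=152 is 153
  job_D: interval 5, next fire after T=152 is 155
  job_F: interval 16, next fire after T=152 is 160
Earliest = 153, winner (lex tiebreak) = job_C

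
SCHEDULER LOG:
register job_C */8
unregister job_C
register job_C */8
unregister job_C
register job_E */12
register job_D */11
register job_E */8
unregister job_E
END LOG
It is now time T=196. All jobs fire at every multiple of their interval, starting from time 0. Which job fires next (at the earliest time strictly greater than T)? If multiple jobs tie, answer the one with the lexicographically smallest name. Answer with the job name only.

Op 1: register job_C */8 -> active={job_C:*/8}
Op 2: unregister job_C -> active={}
Op 3: register job_C */8 -> active={job_C:*/8}
Op 4: unregister job_C -> active={}
Op 5: register job_E */12 -> active={job_E:*/12}
Op 6: register job_D */11 -> active={job_D:*/11, job_E:*/12}
Op 7: register job_E */8 -> active={job_D:*/11, job_E:*/8}
Op 8: unregister job_E -> active={job_D:*/11}
  job_D: interval 11, next fire after T=196 is 198
Earliest = 198, winner (lex tiebreak) = job_D

Answer: job_D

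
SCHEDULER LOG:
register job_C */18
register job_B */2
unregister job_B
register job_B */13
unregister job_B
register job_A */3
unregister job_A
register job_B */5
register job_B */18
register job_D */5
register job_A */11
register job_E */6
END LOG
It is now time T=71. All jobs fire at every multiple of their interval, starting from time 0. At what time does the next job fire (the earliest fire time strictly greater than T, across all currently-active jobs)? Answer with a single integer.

Answer: 72

Derivation:
Op 1: register job_C */18 -> active={job_C:*/18}
Op 2: register job_B */2 -> active={job_B:*/2, job_C:*/18}
Op 3: unregister job_B -> active={job_C:*/18}
Op 4: register job_B */13 -> active={job_B:*/13, job_C:*/18}
Op 5: unregister job_B -> active={job_C:*/18}
Op 6: register job_A */3 -> active={job_A:*/3, job_C:*/18}
Op 7: unregister job_A -> active={job_C:*/18}
Op 8: register job_B */5 -> active={job_B:*/5, job_C:*/18}
Op 9: register job_B */18 -> active={job_B:*/18, job_C:*/18}
Op 10: register job_D */5 -> active={job_B:*/18, job_C:*/18, job_D:*/5}
Op 11: register job_A */11 -> active={job_A:*/11, job_B:*/18, job_C:*/18, job_D:*/5}
Op 12: register job_E */6 -> active={job_A:*/11, job_B:*/18, job_C:*/18, job_D:*/5, job_E:*/6}
  job_A: interval 11, next fire after T=71 is 77
  job_B: interval 18, next fire after T=71 is 72
  job_C: interval 18, next fire after T=71 is 72
  job_D: interval 5, next fire after T=71 is 75
  job_E: interval 6, next fire after T=71 is 72
Earliest fire time = 72 (job job_B)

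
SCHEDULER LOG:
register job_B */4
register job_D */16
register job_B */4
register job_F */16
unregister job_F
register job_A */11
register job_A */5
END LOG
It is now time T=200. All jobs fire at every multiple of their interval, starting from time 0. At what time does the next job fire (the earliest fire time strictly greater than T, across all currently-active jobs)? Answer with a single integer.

Answer: 204

Derivation:
Op 1: register job_B */4 -> active={job_B:*/4}
Op 2: register job_D */16 -> active={job_B:*/4, job_D:*/16}
Op 3: register job_B */4 -> active={job_B:*/4, job_D:*/16}
Op 4: register job_F */16 -> active={job_B:*/4, job_D:*/16, job_F:*/16}
Op 5: unregister job_F -> active={job_B:*/4, job_D:*/16}
Op 6: register job_A */11 -> active={job_A:*/11, job_B:*/4, job_D:*/16}
Op 7: register job_A */5 -> active={job_A:*/5, job_B:*/4, job_D:*/16}
  job_A: interval 5, next fire after T=200 is 205
  job_B: interval 4, next fire after T=200 is 204
  job_D: interval 16, next fire after T=200 is 208
Earliest fire time = 204 (job job_B)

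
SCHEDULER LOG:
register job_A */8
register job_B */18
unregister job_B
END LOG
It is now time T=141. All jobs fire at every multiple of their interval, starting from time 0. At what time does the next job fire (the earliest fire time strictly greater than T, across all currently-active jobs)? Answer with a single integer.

Op 1: register job_A */8 -> active={job_A:*/8}
Op 2: register job_B */18 -> active={job_A:*/8, job_B:*/18}
Op 3: unregister job_B -> active={job_A:*/8}
  job_A: interval 8, next fire after T=141 is 144
Earliest fire time = 144 (job job_A)

Answer: 144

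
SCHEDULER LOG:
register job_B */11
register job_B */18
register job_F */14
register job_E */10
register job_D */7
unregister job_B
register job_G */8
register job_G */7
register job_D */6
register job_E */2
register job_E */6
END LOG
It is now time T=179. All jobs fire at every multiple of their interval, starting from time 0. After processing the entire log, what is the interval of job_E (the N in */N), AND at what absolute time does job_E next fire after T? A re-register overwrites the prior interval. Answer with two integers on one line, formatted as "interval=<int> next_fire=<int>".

Op 1: register job_B */11 -> active={job_B:*/11}
Op 2: register job_B */18 -> active={job_B:*/18}
Op 3: register job_F */14 -> active={job_B:*/18, job_F:*/14}
Op 4: register job_E */10 -> active={job_B:*/18, job_E:*/10, job_F:*/14}
Op 5: register job_D */7 -> active={job_B:*/18, job_D:*/7, job_E:*/10, job_F:*/14}
Op 6: unregister job_B -> active={job_D:*/7, job_E:*/10, job_F:*/14}
Op 7: register job_G */8 -> active={job_D:*/7, job_E:*/10, job_F:*/14, job_G:*/8}
Op 8: register job_G */7 -> active={job_D:*/7, job_E:*/10, job_F:*/14, job_G:*/7}
Op 9: register job_D */6 -> active={job_D:*/6, job_E:*/10, job_F:*/14, job_G:*/7}
Op 10: register job_E */2 -> active={job_D:*/6, job_E:*/2, job_F:*/14, job_G:*/7}
Op 11: register job_E */6 -> active={job_D:*/6, job_E:*/6, job_F:*/14, job_G:*/7}
Final interval of job_E = 6
Next fire of job_E after T=179: (179//6+1)*6 = 180

Answer: interval=6 next_fire=180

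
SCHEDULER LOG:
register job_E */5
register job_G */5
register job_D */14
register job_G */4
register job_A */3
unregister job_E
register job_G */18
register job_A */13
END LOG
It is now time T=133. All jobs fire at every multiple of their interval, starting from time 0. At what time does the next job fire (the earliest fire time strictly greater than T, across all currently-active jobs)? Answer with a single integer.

Op 1: register job_E */5 -> active={job_E:*/5}
Op 2: register job_G */5 -> active={job_E:*/5, job_G:*/5}
Op 3: register job_D */14 -> active={job_D:*/14, job_E:*/5, job_G:*/5}
Op 4: register job_G */4 -> active={job_D:*/14, job_E:*/5, job_G:*/4}
Op 5: register job_A */3 -> active={job_A:*/3, job_D:*/14, job_E:*/5, job_G:*/4}
Op 6: unregister job_E -> active={job_A:*/3, job_D:*/14, job_G:*/4}
Op 7: register job_G */18 -> active={job_A:*/3, job_D:*/14, job_G:*/18}
Op 8: register job_A */13 -> active={job_A:*/13, job_D:*/14, job_G:*/18}
  job_A: interval 13, next fire after T=133 is 143
  job_D: interval 14, next fire after T=133 is 140
  job_G: interval 18, next fire after T=133 is 144
Earliest fire time = 140 (job job_D)

Answer: 140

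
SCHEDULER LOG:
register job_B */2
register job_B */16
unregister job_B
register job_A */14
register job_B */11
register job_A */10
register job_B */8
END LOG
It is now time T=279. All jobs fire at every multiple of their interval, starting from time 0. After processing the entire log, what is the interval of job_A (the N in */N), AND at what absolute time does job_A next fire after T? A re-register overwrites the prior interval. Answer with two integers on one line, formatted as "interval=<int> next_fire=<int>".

Op 1: register job_B */2 -> active={job_B:*/2}
Op 2: register job_B */16 -> active={job_B:*/16}
Op 3: unregister job_B -> active={}
Op 4: register job_A */14 -> active={job_A:*/14}
Op 5: register job_B */11 -> active={job_A:*/14, job_B:*/11}
Op 6: register job_A */10 -> active={job_A:*/10, job_B:*/11}
Op 7: register job_B */8 -> active={job_A:*/10, job_B:*/8}
Final interval of job_A = 10
Next fire of job_A after T=279: (279//10+1)*10 = 280

Answer: interval=10 next_fire=280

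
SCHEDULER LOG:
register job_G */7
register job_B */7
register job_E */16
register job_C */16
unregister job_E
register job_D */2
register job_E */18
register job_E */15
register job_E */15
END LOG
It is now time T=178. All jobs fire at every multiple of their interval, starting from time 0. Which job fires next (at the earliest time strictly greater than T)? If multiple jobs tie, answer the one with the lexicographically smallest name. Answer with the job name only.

Answer: job_D

Derivation:
Op 1: register job_G */7 -> active={job_G:*/7}
Op 2: register job_B */7 -> active={job_B:*/7, job_G:*/7}
Op 3: register job_E */16 -> active={job_B:*/7, job_E:*/16, job_G:*/7}
Op 4: register job_C */16 -> active={job_B:*/7, job_C:*/16, job_E:*/16, job_G:*/7}
Op 5: unregister job_E -> active={job_B:*/7, job_C:*/16, job_G:*/7}
Op 6: register job_D */2 -> active={job_B:*/7, job_C:*/16, job_D:*/2, job_G:*/7}
Op 7: register job_E */18 -> active={job_B:*/7, job_C:*/16, job_D:*/2, job_E:*/18, job_G:*/7}
Op 8: register job_E */15 -> active={job_B:*/7, job_C:*/16, job_D:*/2, job_E:*/15, job_G:*/7}
Op 9: register job_E */15 -> active={job_B:*/7, job_C:*/16, job_D:*/2, job_E:*/15, job_G:*/7}
  job_B: interval 7, next fire after T=178 is 182
  job_C: interval 16, next fire after T=178 is 192
  job_D: interval 2, next fire after T=178 is 180
  job_E: interval 15, next fire after T=178 is 180
  job_G: interval 7, next fire after T=178 is 182
Earliest = 180, winner (lex tiebreak) = job_D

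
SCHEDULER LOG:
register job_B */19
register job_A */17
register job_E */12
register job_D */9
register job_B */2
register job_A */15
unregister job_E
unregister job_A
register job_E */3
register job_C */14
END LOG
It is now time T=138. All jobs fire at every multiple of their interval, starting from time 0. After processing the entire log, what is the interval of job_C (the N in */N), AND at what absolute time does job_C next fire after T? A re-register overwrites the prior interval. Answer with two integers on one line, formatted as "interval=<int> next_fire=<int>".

Op 1: register job_B */19 -> active={job_B:*/19}
Op 2: register job_A */17 -> active={job_A:*/17, job_B:*/19}
Op 3: register job_E */12 -> active={job_A:*/17, job_B:*/19, job_E:*/12}
Op 4: register job_D */9 -> active={job_A:*/17, job_B:*/19, job_D:*/9, job_E:*/12}
Op 5: register job_B */2 -> active={job_A:*/17, job_B:*/2, job_D:*/9, job_E:*/12}
Op 6: register job_A */15 -> active={job_A:*/15, job_B:*/2, job_D:*/9, job_E:*/12}
Op 7: unregister job_E -> active={job_A:*/15, job_B:*/2, job_D:*/9}
Op 8: unregister job_A -> active={job_B:*/2, job_D:*/9}
Op 9: register job_E */3 -> active={job_B:*/2, job_D:*/9, job_E:*/3}
Op 10: register job_C */14 -> active={job_B:*/2, job_C:*/14, job_D:*/9, job_E:*/3}
Final interval of job_C = 14
Next fire of job_C after T=138: (138//14+1)*14 = 140

Answer: interval=14 next_fire=140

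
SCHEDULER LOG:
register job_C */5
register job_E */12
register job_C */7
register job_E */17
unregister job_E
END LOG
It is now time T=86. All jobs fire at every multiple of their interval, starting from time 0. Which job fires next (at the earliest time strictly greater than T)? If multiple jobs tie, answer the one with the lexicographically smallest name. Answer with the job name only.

Answer: job_C

Derivation:
Op 1: register job_C */5 -> active={job_C:*/5}
Op 2: register job_E */12 -> active={job_C:*/5, job_E:*/12}
Op 3: register job_C */7 -> active={job_C:*/7, job_E:*/12}
Op 4: register job_E */17 -> active={job_C:*/7, job_E:*/17}
Op 5: unregister job_E -> active={job_C:*/7}
  job_C: interval 7, next fire after T=86 is 91
Earliest = 91, winner (lex tiebreak) = job_C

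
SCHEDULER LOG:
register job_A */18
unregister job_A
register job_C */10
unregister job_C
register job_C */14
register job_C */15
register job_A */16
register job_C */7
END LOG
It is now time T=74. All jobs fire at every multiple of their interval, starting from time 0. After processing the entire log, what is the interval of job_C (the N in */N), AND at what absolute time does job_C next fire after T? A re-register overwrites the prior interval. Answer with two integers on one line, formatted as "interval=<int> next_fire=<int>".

Answer: interval=7 next_fire=77

Derivation:
Op 1: register job_A */18 -> active={job_A:*/18}
Op 2: unregister job_A -> active={}
Op 3: register job_C */10 -> active={job_C:*/10}
Op 4: unregister job_C -> active={}
Op 5: register job_C */14 -> active={job_C:*/14}
Op 6: register job_C */15 -> active={job_C:*/15}
Op 7: register job_A */16 -> active={job_A:*/16, job_C:*/15}
Op 8: register job_C */7 -> active={job_A:*/16, job_C:*/7}
Final interval of job_C = 7
Next fire of job_C after T=74: (74//7+1)*7 = 77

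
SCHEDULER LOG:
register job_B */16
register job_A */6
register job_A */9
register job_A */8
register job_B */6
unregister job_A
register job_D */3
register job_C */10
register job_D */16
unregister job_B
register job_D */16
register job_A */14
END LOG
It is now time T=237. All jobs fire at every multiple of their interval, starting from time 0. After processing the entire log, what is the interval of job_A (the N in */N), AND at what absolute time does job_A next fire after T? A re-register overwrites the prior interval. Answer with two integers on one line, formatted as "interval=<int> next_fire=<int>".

Answer: interval=14 next_fire=238

Derivation:
Op 1: register job_B */16 -> active={job_B:*/16}
Op 2: register job_A */6 -> active={job_A:*/6, job_B:*/16}
Op 3: register job_A */9 -> active={job_A:*/9, job_B:*/16}
Op 4: register job_A */8 -> active={job_A:*/8, job_B:*/16}
Op 5: register job_B */6 -> active={job_A:*/8, job_B:*/6}
Op 6: unregister job_A -> active={job_B:*/6}
Op 7: register job_D */3 -> active={job_B:*/6, job_D:*/3}
Op 8: register job_C */10 -> active={job_B:*/6, job_C:*/10, job_D:*/3}
Op 9: register job_D */16 -> active={job_B:*/6, job_C:*/10, job_D:*/16}
Op 10: unregister job_B -> active={job_C:*/10, job_D:*/16}
Op 11: register job_D */16 -> active={job_C:*/10, job_D:*/16}
Op 12: register job_A */14 -> active={job_A:*/14, job_C:*/10, job_D:*/16}
Final interval of job_A = 14
Next fire of job_A after T=237: (237//14+1)*14 = 238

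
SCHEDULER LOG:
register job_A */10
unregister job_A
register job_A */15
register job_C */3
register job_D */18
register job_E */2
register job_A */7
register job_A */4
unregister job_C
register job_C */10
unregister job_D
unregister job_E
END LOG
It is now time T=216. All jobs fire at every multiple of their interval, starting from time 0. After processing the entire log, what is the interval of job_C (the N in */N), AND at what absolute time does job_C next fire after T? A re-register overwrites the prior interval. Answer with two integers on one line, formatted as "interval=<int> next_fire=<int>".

Answer: interval=10 next_fire=220

Derivation:
Op 1: register job_A */10 -> active={job_A:*/10}
Op 2: unregister job_A -> active={}
Op 3: register job_A */15 -> active={job_A:*/15}
Op 4: register job_C */3 -> active={job_A:*/15, job_C:*/3}
Op 5: register job_D */18 -> active={job_A:*/15, job_C:*/3, job_D:*/18}
Op 6: register job_E */2 -> active={job_A:*/15, job_C:*/3, job_D:*/18, job_E:*/2}
Op 7: register job_A */7 -> active={job_A:*/7, job_C:*/3, job_D:*/18, job_E:*/2}
Op 8: register job_A */4 -> active={job_A:*/4, job_C:*/3, job_D:*/18, job_E:*/2}
Op 9: unregister job_C -> active={job_A:*/4, job_D:*/18, job_E:*/2}
Op 10: register job_C */10 -> active={job_A:*/4, job_C:*/10, job_D:*/18, job_E:*/2}
Op 11: unregister job_D -> active={job_A:*/4, job_C:*/10, job_E:*/2}
Op 12: unregister job_E -> active={job_A:*/4, job_C:*/10}
Final interval of job_C = 10
Next fire of job_C after T=216: (216//10+1)*10 = 220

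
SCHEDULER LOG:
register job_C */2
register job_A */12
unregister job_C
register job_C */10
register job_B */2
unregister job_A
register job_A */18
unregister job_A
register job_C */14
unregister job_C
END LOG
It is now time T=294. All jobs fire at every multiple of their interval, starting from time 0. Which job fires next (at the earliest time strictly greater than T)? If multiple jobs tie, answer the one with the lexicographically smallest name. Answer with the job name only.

Op 1: register job_C */2 -> active={job_C:*/2}
Op 2: register job_A */12 -> active={job_A:*/12, job_C:*/2}
Op 3: unregister job_C -> active={job_A:*/12}
Op 4: register job_C */10 -> active={job_A:*/12, job_C:*/10}
Op 5: register job_B */2 -> active={job_A:*/12, job_B:*/2, job_C:*/10}
Op 6: unregister job_A -> active={job_B:*/2, job_C:*/10}
Op 7: register job_A */18 -> active={job_A:*/18, job_B:*/2, job_C:*/10}
Op 8: unregister job_A -> active={job_B:*/2, job_C:*/10}
Op 9: register job_C */14 -> active={job_B:*/2, job_C:*/14}
Op 10: unregister job_C -> active={job_B:*/2}
  job_B: interval 2, next fire after T=294 is 296
Earliest = 296, winner (lex tiebreak) = job_B

Answer: job_B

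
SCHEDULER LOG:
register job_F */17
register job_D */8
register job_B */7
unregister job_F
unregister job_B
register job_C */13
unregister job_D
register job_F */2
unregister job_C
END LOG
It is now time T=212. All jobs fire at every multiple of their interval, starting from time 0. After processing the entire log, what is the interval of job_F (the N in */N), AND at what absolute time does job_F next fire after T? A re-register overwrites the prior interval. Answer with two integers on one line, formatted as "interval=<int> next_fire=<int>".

Op 1: register job_F */17 -> active={job_F:*/17}
Op 2: register job_D */8 -> active={job_D:*/8, job_F:*/17}
Op 3: register job_B */7 -> active={job_B:*/7, job_D:*/8, job_F:*/17}
Op 4: unregister job_F -> active={job_B:*/7, job_D:*/8}
Op 5: unregister job_B -> active={job_D:*/8}
Op 6: register job_C */13 -> active={job_C:*/13, job_D:*/8}
Op 7: unregister job_D -> active={job_C:*/13}
Op 8: register job_F */2 -> active={job_C:*/13, job_F:*/2}
Op 9: unregister job_C -> active={job_F:*/2}
Final interval of job_F = 2
Next fire of job_F after T=212: (212//2+1)*2 = 214

Answer: interval=2 next_fire=214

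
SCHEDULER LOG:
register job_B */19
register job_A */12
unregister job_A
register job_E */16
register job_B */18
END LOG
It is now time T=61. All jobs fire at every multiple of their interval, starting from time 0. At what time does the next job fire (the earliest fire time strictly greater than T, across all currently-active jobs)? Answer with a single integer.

Answer: 64

Derivation:
Op 1: register job_B */19 -> active={job_B:*/19}
Op 2: register job_A */12 -> active={job_A:*/12, job_B:*/19}
Op 3: unregister job_A -> active={job_B:*/19}
Op 4: register job_E */16 -> active={job_B:*/19, job_E:*/16}
Op 5: register job_B */18 -> active={job_B:*/18, job_E:*/16}
  job_B: interval 18, next fire after T=61 is 72
  job_E: interval 16, next fire after T=61 is 64
Earliest fire time = 64 (job job_E)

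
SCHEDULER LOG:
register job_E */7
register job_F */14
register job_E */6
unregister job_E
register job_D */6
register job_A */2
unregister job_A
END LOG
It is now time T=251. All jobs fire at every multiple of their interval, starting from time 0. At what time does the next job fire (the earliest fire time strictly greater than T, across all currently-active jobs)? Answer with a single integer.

Op 1: register job_E */7 -> active={job_E:*/7}
Op 2: register job_F */14 -> active={job_E:*/7, job_F:*/14}
Op 3: register job_E */6 -> active={job_E:*/6, job_F:*/14}
Op 4: unregister job_E -> active={job_F:*/14}
Op 5: register job_D */6 -> active={job_D:*/6, job_F:*/14}
Op 6: register job_A */2 -> active={job_A:*/2, job_D:*/6, job_F:*/14}
Op 7: unregister job_A -> active={job_D:*/6, job_F:*/14}
  job_D: interval 6, next fire after T=251 is 252
  job_F: interval 14, next fire after T=251 is 252
Earliest fire time = 252 (job job_D)

Answer: 252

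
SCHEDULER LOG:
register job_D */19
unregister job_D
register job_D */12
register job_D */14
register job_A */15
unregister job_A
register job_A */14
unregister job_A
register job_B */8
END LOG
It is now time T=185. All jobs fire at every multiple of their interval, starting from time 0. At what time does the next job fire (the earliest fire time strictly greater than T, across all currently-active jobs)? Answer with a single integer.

Op 1: register job_D */19 -> active={job_D:*/19}
Op 2: unregister job_D -> active={}
Op 3: register job_D */12 -> active={job_D:*/12}
Op 4: register job_D */14 -> active={job_D:*/14}
Op 5: register job_A */15 -> active={job_A:*/15, job_D:*/14}
Op 6: unregister job_A -> active={job_D:*/14}
Op 7: register job_A */14 -> active={job_A:*/14, job_D:*/14}
Op 8: unregister job_A -> active={job_D:*/14}
Op 9: register job_B */8 -> active={job_B:*/8, job_D:*/14}
  job_B: interval 8, next fire after T=185 is 192
  job_D: interval 14, next fire after T=185 is 196
Earliest fire time = 192 (job job_B)

Answer: 192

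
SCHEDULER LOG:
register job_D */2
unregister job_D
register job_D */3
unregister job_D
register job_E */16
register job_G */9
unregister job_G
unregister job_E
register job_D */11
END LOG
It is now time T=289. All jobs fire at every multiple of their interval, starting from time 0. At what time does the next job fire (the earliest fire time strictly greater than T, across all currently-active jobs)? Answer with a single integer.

Op 1: register job_D */2 -> active={job_D:*/2}
Op 2: unregister job_D -> active={}
Op 3: register job_D */3 -> active={job_D:*/3}
Op 4: unregister job_D -> active={}
Op 5: register job_E */16 -> active={job_E:*/16}
Op 6: register job_G */9 -> active={job_E:*/16, job_G:*/9}
Op 7: unregister job_G -> active={job_E:*/16}
Op 8: unregister job_E -> active={}
Op 9: register job_D */11 -> active={job_D:*/11}
  job_D: interval 11, next fire after T=289 is 297
Earliest fire time = 297 (job job_D)

Answer: 297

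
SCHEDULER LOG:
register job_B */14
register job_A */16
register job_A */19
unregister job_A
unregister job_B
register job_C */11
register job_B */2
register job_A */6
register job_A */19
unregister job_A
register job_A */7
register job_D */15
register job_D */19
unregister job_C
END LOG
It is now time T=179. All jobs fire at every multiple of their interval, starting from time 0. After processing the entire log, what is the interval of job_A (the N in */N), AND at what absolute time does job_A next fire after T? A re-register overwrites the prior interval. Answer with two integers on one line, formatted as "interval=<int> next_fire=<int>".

Op 1: register job_B */14 -> active={job_B:*/14}
Op 2: register job_A */16 -> active={job_A:*/16, job_B:*/14}
Op 3: register job_A */19 -> active={job_A:*/19, job_B:*/14}
Op 4: unregister job_A -> active={job_B:*/14}
Op 5: unregister job_B -> active={}
Op 6: register job_C */11 -> active={job_C:*/11}
Op 7: register job_B */2 -> active={job_B:*/2, job_C:*/11}
Op 8: register job_A */6 -> active={job_A:*/6, job_B:*/2, job_C:*/11}
Op 9: register job_A */19 -> active={job_A:*/19, job_B:*/2, job_C:*/11}
Op 10: unregister job_A -> active={job_B:*/2, job_C:*/11}
Op 11: register job_A */7 -> active={job_A:*/7, job_B:*/2, job_C:*/11}
Op 12: register job_D */15 -> active={job_A:*/7, job_B:*/2, job_C:*/11, job_D:*/15}
Op 13: register job_D */19 -> active={job_A:*/7, job_B:*/2, job_C:*/11, job_D:*/19}
Op 14: unregister job_C -> active={job_A:*/7, job_B:*/2, job_D:*/19}
Final interval of job_A = 7
Next fire of job_A after T=179: (179//7+1)*7 = 182

Answer: interval=7 next_fire=182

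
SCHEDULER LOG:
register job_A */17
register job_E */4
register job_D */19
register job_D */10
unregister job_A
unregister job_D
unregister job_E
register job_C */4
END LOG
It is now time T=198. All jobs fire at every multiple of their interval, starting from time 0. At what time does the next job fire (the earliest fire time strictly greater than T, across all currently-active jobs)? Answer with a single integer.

Op 1: register job_A */17 -> active={job_A:*/17}
Op 2: register job_E */4 -> active={job_A:*/17, job_E:*/4}
Op 3: register job_D */19 -> active={job_A:*/17, job_D:*/19, job_E:*/4}
Op 4: register job_D */10 -> active={job_A:*/17, job_D:*/10, job_E:*/4}
Op 5: unregister job_A -> active={job_D:*/10, job_E:*/4}
Op 6: unregister job_D -> active={job_E:*/4}
Op 7: unregister job_E -> active={}
Op 8: register job_C */4 -> active={job_C:*/4}
  job_C: interval 4, next fire after T=198 is 200
Earliest fire time = 200 (job job_C)

Answer: 200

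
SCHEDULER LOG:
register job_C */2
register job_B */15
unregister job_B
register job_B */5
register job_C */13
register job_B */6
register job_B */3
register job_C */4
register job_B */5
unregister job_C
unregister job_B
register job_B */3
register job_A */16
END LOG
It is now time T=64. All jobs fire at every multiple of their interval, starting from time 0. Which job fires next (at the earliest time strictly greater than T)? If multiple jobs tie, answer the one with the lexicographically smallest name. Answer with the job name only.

Answer: job_B

Derivation:
Op 1: register job_C */2 -> active={job_C:*/2}
Op 2: register job_B */15 -> active={job_B:*/15, job_C:*/2}
Op 3: unregister job_B -> active={job_C:*/2}
Op 4: register job_B */5 -> active={job_B:*/5, job_C:*/2}
Op 5: register job_C */13 -> active={job_B:*/5, job_C:*/13}
Op 6: register job_B */6 -> active={job_B:*/6, job_C:*/13}
Op 7: register job_B */3 -> active={job_B:*/3, job_C:*/13}
Op 8: register job_C */4 -> active={job_B:*/3, job_C:*/4}
Op 9: register job_B */5 -> active={job_B:*/5, job_C:*/4}
Op 10: unregister job_C -> active={job_B:*/5}
Op 11: unregister job_B -> active={}
Op 12: register job_B */3 -> active={job_B:*/3}
Op 13: register job_A */16 -> active={job_A:*/16, job_B:*/3}
  job_A: interval 16, next fire after T=64 is 80
  job_B: interval 3, next fire after T=64 is 66
Earliest = 66, winner (lex tiebreak) = job_B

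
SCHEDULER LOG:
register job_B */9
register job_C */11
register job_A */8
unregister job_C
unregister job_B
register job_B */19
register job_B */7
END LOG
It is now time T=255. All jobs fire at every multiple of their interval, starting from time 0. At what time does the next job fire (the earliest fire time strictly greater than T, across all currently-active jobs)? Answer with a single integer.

Op 1: register job_B */9 -> active={job_B:*/9}
Op 2: register job_C */11 -> active={job_B:*/9, job_C:*/11}
Op 3: register job_A */8 -> active={job_A:*/8, job_B:*/9, job_C:*/11}
Op 4: unregister job_C -> active={job_A:*/8, job_B:*/9}
Op 5: unregister job_B -> active={job_A:*/8}
Op 6: register job_B */19 -> active={job_A:*/8, job_B:*/19}
Op 7: register job_B */7 -> active={job_A:*/8, job_B:*/7}
  job_A: interval 8, next fire after T=255 is 256
  job_B: interval 7, next fire after T=255 is 259
Earliest fire time = 256 (job job_A)

Answer: 256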